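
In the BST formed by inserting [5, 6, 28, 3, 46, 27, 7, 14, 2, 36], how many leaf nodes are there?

Tree built from: [5, 6, 28, 3, 46, 27, 7, 14, 2, 36]
Tree (level-order array): [5, 3, 6, 2, None, None, 28, None, None, 27, 46, 7, None, 36, None, None, 14]
Rule: A leaf has 0 children.
Per-node child counts:
  node 5: 2 child(ren)
  node 3: 1 child(ren)
  node 2: 0 child(ren)
  node 6: 1 child(ren)
  node 28: 2 child(ren)
  node 27: 1 child(ren)
  node 7: 1 child(ren)
  node 14: 0 child(ren)
  node 46: 1 child(ren)
  node 36: 0 child(ren)
Matching nodes: [2, 14, 36]
Count of leaf nodes: 3


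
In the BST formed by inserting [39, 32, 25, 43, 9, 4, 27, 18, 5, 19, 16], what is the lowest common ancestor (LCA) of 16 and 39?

Tree insertion order: [39, 32, 25, 43, 9, 4, 27, 18, 5, 19, 16]
Tree (level-order array): [39, 32, 43, 25, None, None, None, 9, 27, 4, 18, None, None, None, 5, 16, 19]
In a BST, the LCA of p=16, q=39 is the first node v on the
root-to-leaf path with p <= v <= q (go left if both < v, right if both > v).
Walk from root:
  at 39: 16 <= 39 <= 39, this is the LCA
LCA = 39


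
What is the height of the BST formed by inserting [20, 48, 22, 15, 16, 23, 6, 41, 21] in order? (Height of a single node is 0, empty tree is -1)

Insertion order: [20, 48, 22, 15, 16, 23, 6, 41, 21]
Tree (level-order array): [20, 15, 48, 6, 16, 22, None, None, None, None, None, 21, 23, None, None, None, 41]
Compute height bottom-up (empty subtree = -1):
  height(6) = 1 + max(-1, -1) = 0
  height(16) = 1 + max(-1, -1) = 0
  height(15) = 1 + max(0, 0) = 1
  height(21) = 1 + max(-1, -1) = 0
  height(41) = 1 + max(-1, -1) = 0
  height(23) = 1 + max(-1, 0) = 1
  height(22) = 1 + max(0, 1) = 2
  height(48) = 1 + max(2, -1) = 3
  height(20) = 1 + max(1, 3) = 4
Height = 4


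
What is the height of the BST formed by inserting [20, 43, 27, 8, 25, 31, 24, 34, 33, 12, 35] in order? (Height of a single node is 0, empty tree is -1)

Insertion order: [20, 43, 27, 8, 25, 31, 24, 34, 33, 12, 35]
Tree (level-order array): [20, 8, 43, None, 12, 27, None, None, None, 25, 31, 24, None, None, 34, None, None, 33, 35]
Compute height bottom-up (empty subtree = -1):
  height(12) = 1 + max(-1, -1) = 0
  height(8) = 1 + max(-1, 0) = 1
  height(24) = 1 + max(-1, -1) = 0
  height(25) = 1 + max(0, -1) = 1
  height(33) = 1 + max(-1, -1) = 0
  height(35) = 1 + max(-1, -1) = 0
  height(34) = 1 + max(0, 0) = 1
  height(31) = 1 + max(-1, 1) = 2
  height(27) = 1 + max(1, 2) = 3
  height(43) = 1 + max(3, -1) = 4
  height(20) = 1 + max(1, 4) = 5
Height = 5


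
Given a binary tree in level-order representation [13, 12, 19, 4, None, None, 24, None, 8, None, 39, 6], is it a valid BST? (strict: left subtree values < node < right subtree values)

Level-order array: [13, 12, 19, 4, None, None, 24, None, 8, None, 39, 6]
Validate using subtree bounds (lo, hi): at each node, require lo < value < hi,
then recurse left with hi=value and right with lo=value.
Preorder trace (stopping at first violation):
  at node 13 with bounds (-inf, +inf): OK
  at node 12 with bounds (-inf, 13): OK
  at node 4 with bounds (-inf, 12): OK
  at node 8 with bounds (4, 12): OK
  at node 6 with bounds (4, 8): OK
  at node 19 with bounds (13, +inf): OK
  at node 24 with bounds (19, +inf): OK
  at node 39 with bounds (24, +inf): OK
No violation found at any node.
Result: Valid BST


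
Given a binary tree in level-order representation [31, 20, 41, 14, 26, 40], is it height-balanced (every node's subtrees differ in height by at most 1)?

Tree (level-order array): [31, 20, 41, 14, 26, 40]
Definition: a tree is height-balanced if, at every node, |h(left) - h(right)| <= 1 (empty subtree has height -1).
Bottom-up per-node check:
  node 14: h_left=-1, h_right=-1, diff=0 [OK], height=0
  node 26: h_left=-1, h_right=-1, diff=0 [OK], height=0
  node 20: h_left=0, h_right=0, diff=0 [OK], height=1
  node 40: h_left=-1, h_right=-1, diff=0 [OK], height=0
  node 41: h_left=0, h_right=-1, diff=1 [OK], height=1
  node 31: h_left=1, h_right=1, diff=0 [OK], height=2
All nodes satisfy the balance condition.
Result: Balanced


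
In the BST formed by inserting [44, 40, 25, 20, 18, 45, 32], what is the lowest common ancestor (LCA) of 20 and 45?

Tree insertion order: [44, 40, 25, 20, 18, 45, 32]
Tree (level-order array): [44, 40, 45, 25, None, None, None, 20, 32, 18]
In a BST, the LCA of p=20, q=45 is the first node v on the
root-to-leaf path with p <= v <= q (go left if both < v, right if both > v).
Walk from root:
  at 44: 20 <= 44 <= 45, this is the LCA
LCA = 44


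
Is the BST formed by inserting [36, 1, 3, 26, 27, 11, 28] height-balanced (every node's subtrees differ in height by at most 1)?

Tree (level-order array): [36, 1, None, None, 3, None, 26, 11, 27, None, None, None, 28]
Definition: a tree is height-balanced if, at every node, |h(left) - h(right)| <= 1 (empty subtree has height -1).
Bottom-up per-node check:
  node 11: h_left=-1, h_right=-1, diff=0 [OK], height=0
  node 28: h_left=-1, h_right=-1, diff=0 [OK], height=0
  node 27: h_left=-1, h_right=0, diff=1 [OK], height=1
  node 26: h_left=0, h_right=1, diff=1 [OK], height=2
  node 3: h_left=-1, h_right=2, diff=3 [FAIL (|-1-2|=3 > 1)], height=3
  node 1: h_left=-1, h_right=3, diff=4 [FAIL (|-1-3|=4 > 1)], height=4
  node 36: h_left=4, h_right=-1, diff=5 [FAIL (|4--1|=5 > 1)], height=5
Node 3 violates the condition: |-1 - 2| = 3 > 1.
Result: Not balanced


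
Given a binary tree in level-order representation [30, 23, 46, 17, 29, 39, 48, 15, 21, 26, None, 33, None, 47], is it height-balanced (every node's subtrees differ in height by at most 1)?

Tree (level-order array): [30, 23, 46, 17, 29, 39, 48, 15, 21, 26, None, 33, None, 47]
Definition: a tree is height-balanced if, at every node, |h(left) - h(right)| <= 1 (empty subtree has height -1).
Bottom-up per-node check:
  node 15: h_left=-1, h_right=-1, diff=0 [OK], height=0
  node 21: h_left=-1, h_right=-1, diff=0 [OK], height=0
  node 17: h_left=0, h_right=0, diff=0 [OK], height=1
  node 26: h_left=-1, h_right=-1, diff=0 [OK], height=0
  node 29: h_left=0, h_right=-1, diff=1 [OK], height=1
  node 23: h_left=1, h_right=1, diff=0 [OK], height=2
  node 33: h_left=-1, h_right=-1, diff=0 [OK], height=0
  node 39: h_left=0, h_right=-1, diff=1 [OK], height=1
  node 47: h_left=-1, h_right=-1, diff=0 [OK], height=0
  node 48: h_left=0, h_right=-1, diff=1 [OK], height=1
  node 46: h_left=1, h_right=1, diff=0 [OK], height=2
  node 30: h_left=2, h_right=2, diff=0 [OK], height=3
All nodes satisfy the balance condition.
Result: Balanced


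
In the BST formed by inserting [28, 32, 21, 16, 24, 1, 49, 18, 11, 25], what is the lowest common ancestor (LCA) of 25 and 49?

Tree insertion order: [28, 32, 21, 16, 24, 1, 49, 18, 11, 25]
Tree (level-order array): [28, 21, 32, 16, 24, None, 49, 1, 18, None, 25, None, None, None, 11]
In a BST, the LCA of p=25, q=49 is the first node v on the
root-to-leaf path with p <= v <= q (go left if both < v, right if both > v).
Walk from root:
  at 28: 25 <= 28 <= 49, this is the LCA
LCA = 28


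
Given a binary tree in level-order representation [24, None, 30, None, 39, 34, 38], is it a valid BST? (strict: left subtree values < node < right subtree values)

Level-order array: [24, None, 30, None, 39, 34, 38]
Validate using subtree bounds (lo, hi): at each node, require lo < value < hi,
then recurse left with hi=value and right with lo=value.
Preorder trace (stopping at first violation):
  at node 24 with bounds (-inf, +inf): OK
  at node 30 with bounds (24, +inf): OK
  at node 39 with bounds (30, +inf): OK
  at node 34 with bounds (30, 39): OK
  at node 38 with bounds (39, +inf): VIOLATION
Node 38 violates its bound: not (39 < 38 < +inf).
Result: Not a valid BST


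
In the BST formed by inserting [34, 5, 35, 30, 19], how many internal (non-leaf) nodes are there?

Tree built from: [34, 5, 35, 30, 19]
Tree (level-order array): [34, 5, 35, None, 30, None, None, 19]
Rule: An internal node has at least one child.
Per-node child counts:
  node 34: 2 child(ren)
  node 5: 1 child(ren)
  node 30: 1 child(ren)
  node 19: 0 child(ren)
  node 35: 0 child(ren)
Matching nodes: [34, 5, 30]
Count of internal (non-leaf) nodes: 3


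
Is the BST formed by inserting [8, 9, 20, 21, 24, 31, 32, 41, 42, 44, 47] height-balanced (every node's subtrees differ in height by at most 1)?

Tree (level-order array): [8, None, 9, None, 20, None, 21, None, 24, None, 31, None, 32, None, 41, None, 42, None, 44, None, 47]
Definition: a tree is height-balanced if, at every node, |h(left) - h(right)| <= 1 (empty subtree has height -1).
Bottom-up per-node check:
  node 47: h_left=-1, h_right=-1, diff=0 [OK], height=0
  node 44: h_left=-1, h_right=0, diff=1 [OK], height=1
  node 42: h_left=-1, h_right=1, diff=2 [FAIL (|-1-1|=2 > 1)], height=2
  node 41: h_left=-1, h_right=2, diff=3 [FAIL (|-1-2|=3 > 1)], height=3
  node 32: h_left=-1, h_right=3, diff=4 [FAIL (|-1-3|=4 > 1)], height=4
  node 31: h_left=-1, h_right=4, diff=5 [FAIL (|-1-4|=5 > 1)], height=5
  node 24: h_left=-1, h_right=5, diff=6 [FAIL (|-1-5|=6 > 1)], height=6
  node 21: h_left=-1, h_right=6, diff=7 [FAIL (|-1-6|=7 > 1)], height=7
  node 20: h_left=-1, h_right=7, diff=8 [FAIL (|-1-7|=8 > 1)], height=8
  node 9: h_left=-1, h_right=8, diff=9 [FAIL (|-1-8|=9 > 1)], height=9
  node 8: h_left=-1, h_right=9, diff=10 [FAIL (|-1-9|=10 > 1)], height=10
Node 42 violates the condition: |-1 - 1| = 2 > 1.
Result: Not balanced


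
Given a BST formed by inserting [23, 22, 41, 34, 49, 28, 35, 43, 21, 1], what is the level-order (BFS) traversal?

Tree insertion order: [23, 22, 41, 34, 49, 28, 35, 43, 21, 1]
Tree (level-order array): [23, 22, 41, 21, None, 34, 49, 1, None, 28, 35, 43]
BFS from the root, enqueuing left then right child of each popped node:
  queue [23] -> pop 23, enqueue [22, 41], visited so far: [23]
  queue [22, 41] -> pop 22, enqueue [21], visited so far: [23, 22]
  queue [41, 21] -> pop 41, enqueue [34, 49], visited so far: [23, 22, 41]
  queue [21, 34, 49] -> pop 21, enqueue [1], visited so far: [23, 22, 41, 21]
  queue [34, 49, 1] -> pop 34, enqueue [28, 35], visited so far: [23, 22, 41, 21, 34]
  queue [49, 1, 28, 35] -> pop 49, enqueue [43], visited so far: [23, 22, 41, 21, 34, 49]
  queue [1, 28, 35, 43] -> pop 1, enqueue [none], visited so far: [23, 22, 41, 21, 34, 49, 1]
  queue [28, 35, 43] -> pop 28, enqueue [none], visited so far: [23, 22, 41, 21, 34, 49, 1, 28]
  queue [35, 43] -> pop 35, enqueue [none], visited so far: [23, 22, 41, 21, 34, 49, 1, 28, 35]
  queue [43] -> pop 43, enqueue [none], visited so far: [23, 22, 41, 21, 34, 49, 1, 28, 35, 43]
Result: [23, 22, 41, 21, 34, 49, 1, 28, 35, 43]


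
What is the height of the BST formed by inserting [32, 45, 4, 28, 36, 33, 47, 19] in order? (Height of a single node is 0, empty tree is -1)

Insertion order: [32, 45, 4, 28, 36, 33, 47, 19]
Tree (level-order array): [32, 4, 45, None, 28, 36, 47, 19, None, 33]
Compute height bottom-up (empty subtree = -1):
  height(19) = 1 + max(-1, -1) = 0
  height(28) = 1 + max(0, -1) = 1
  height(4) = 1 + max(-1, 1) = 2
  height(33) = 1 + max(-1, -1) = 0
  height(36) = 1 + max(0, -1) = 1
  height(47) = 1 + max(-1, -1) = 0
  height(45) = 1 + max(1, 0) = 2
  height(32) = 1 + max(2, 2) = 3
Height = 3


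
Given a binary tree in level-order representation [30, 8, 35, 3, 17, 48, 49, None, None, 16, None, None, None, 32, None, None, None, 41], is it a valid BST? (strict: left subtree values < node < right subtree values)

Level-order array: [30, 8, 35, 3, 17, 48, 49, None, None, 16, None, None, None, 32, None, None, None, 41]
Validate using subtree bounds (lo, hi): at each node, require lo < value < hi,
then recurse left with hi=value and right with lo=value.
Preorder trace (stopping at first violation):
  at node 30 with bounds (-inf, +inf): OK
  at node 8 with bounds (-inf, 30): OK
  at node 3 with bounds (-inf, 8): OK
  at node 17 with bounds (8, 30): OK
  at node 16 with bounds (8, 17): OK
  at node 35 with bounds (30, +inf): OK
  at node 48 with bounds (30, 35): VIOLATION
Node 48 violates its bound: not (30 < 48 < 35).
Result: Not a valid BST


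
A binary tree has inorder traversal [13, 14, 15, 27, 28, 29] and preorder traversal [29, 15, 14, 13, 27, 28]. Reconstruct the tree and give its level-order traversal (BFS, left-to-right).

Inorder:  [13, 14, 15, 27, 28, 29]
Preorder: [29, 15, 14, 13, 27, 28]
Algorithm: preorder visits root first, so consume preorder in order;
for each root, split the current inorder slice at that value into
left-subtree inorder and right-subtree inorder, then recurse.
Recursive splits:
  root=29; inorder splits into left=[13, 14, 15, 27, 28], right=[]
  root=15; inorder splits into left=[13, 14], right=[27, 28]
  root=14; inorder splits into left=[13], right=[]
  root=13; inorder splits into left=[], right=[]
  root=27; inorder splits into left=[], right=[28]
  root=28; inorder splits into left=[], right=[]
Reconstructed level-order: [29, 15, 14, 27, 13, 28]


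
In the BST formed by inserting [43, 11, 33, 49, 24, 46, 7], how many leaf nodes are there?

Tree built from: [43, 11, 33, 49, 24, 46, 7]
Tree (level-order array): [43, 11, 49, 7, 33, 46, None, None, None, 24]
Rule: A leaf has 0 children.
Per-node child counts:
  node 43: 2 child(ren)
  node 11: 2 child(ren)
  node 7: 0 child(ren)
  node 33: 1 child(ren)
  node 24: 0 child(ren)
  node 49: 1 child(ren)
  node 46: 0 child(ren)
Matching nodes: [7, 24, 46]
Count of leaf nodes: 3


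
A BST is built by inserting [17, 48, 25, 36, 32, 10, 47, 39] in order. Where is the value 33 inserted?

Starting tree (level order): [17, 10, 48, None, None, 25, None, None, 36, 32, 47, None, None, 39]
Insertion path: 17 -> 48 -> 25 -> 36 -> 32
Result: insert 33 as right child of 32
Final tree (level order): [17, 10, 48, None, None, 25, None, None, 36, 32, 47, None, 33, 39]


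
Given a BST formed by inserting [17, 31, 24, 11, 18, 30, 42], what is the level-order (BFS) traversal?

Tree insertion order: [17, 31, 24, 11, 18, 30, 42]
Tree (level-order array): [17, 11, 31, None, None, 24, 42, 18, 30]
BFS from the root, enqueuing left then right child of each popped node:
  queue [17] -> pop 17, enqueue [11, 31], visited so far: [17]
  queue [11, 31] -> pop 11, enqueue [none], visited so far: [17, 11]
  queue [31] -> pop 31, enqueue [24, 42], visited so far: [17, 11, 31]
  queue [24, 42] -> pop 24, enqueue [18, 30], visited so far: [17, 11, 31, 24]
  queue [42, 18, 30] -> pop 42, enqueue [none], visited so far: [17, 11, 31, 24, 42]
  queue [18, 30] -> pop 18, enqueue [none], visited so far: [17, 11, 31, 24, 42, 18]
  queue [30] -> pop 30, enqueue [none], visited so far: [17, 11, 31, 24, 42, 18, 30]
Result: [17, 11, 31, 24, 42, 18, 30]


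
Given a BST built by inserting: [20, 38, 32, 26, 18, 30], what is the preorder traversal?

Tree insertion order: [20, 38, 32, 26, 18, 30]
Tree (level-order array): [20, 18, 38, None, None, 32, None, 26, None, None, 30]
Preorder traversal: [20, 18, 38, 32, 26, 30]


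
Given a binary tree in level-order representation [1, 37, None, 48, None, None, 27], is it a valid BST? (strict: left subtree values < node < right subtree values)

Level-order array: [1, 37, None, 48, None, None, 27]
Validate using subtree bounds (lo, hi): at each node, require lo < value < hi,
then recurse left with hi=value and right with lo=value.
Preorder trace (stopping at first violation):
  at node 1 with bounds (-inf, +inf): OK
  at node 37 with bounds (-inf, 1): VIOLATION
Node 37 violates its bound: not (-inf < 37 < 1).
Result: Not a valid BST


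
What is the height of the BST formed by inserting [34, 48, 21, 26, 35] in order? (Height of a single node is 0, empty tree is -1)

Insertion order: [34, 48, 21, 26, 35]
Tree (level-order array): [34, 21, 48, None, 26, 35]
Compute height bottom-up (empty subtree = -1):
  height(26) = 1 + max(-1, -1) = 0
  height(21) = 1 + max(-1, 0) = 1
  height(35) = 1 + max(-1, -1) = 0
  height(48) = 1 + max(0, -1) = 1
  height(34) = 1 + max(1, 1) = 2
Height = 2


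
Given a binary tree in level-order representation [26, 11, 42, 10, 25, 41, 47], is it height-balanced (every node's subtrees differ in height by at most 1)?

Tree (level-order array): [26, 11, 42, 10, 25, 41, 47]
Definition: a tree is height-balanced if, at every node, |h(left) - h(right)| <= 1 (empty subtree has height -1).
Bottom-up per-node check:
  node 10: h_left=-1, h_right=-1, diff=0 [OK], height=0
  node 25: h_left=-1, h_right=-1, diff=0 [OK], height=0
  node 11: h_left=0, h_right=0, diff=0 [OK], height=1
  node 41: h_left=-1, h_right=-1, diff=0 [OK], height=0
  node 47: h_left=-1, h_right=-1, diff=0 [OK], height=0
  node 42: h_left=0, h_right=0, diff=0 [OK], height=1
  node 26: h_left=1, h_right=1, diff=0 [OK], height=2
All nodes satisfy the balance condition.
Result: Balanced


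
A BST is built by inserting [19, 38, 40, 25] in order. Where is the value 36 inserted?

Starting tree (level order): [19, None, 38, 25, 40]
Insertion path: 19 -> 38 -> 25
Result: insert 36 as right child of 25
Final tree (level order): [19, None, 38, 25, 40, None, 36]


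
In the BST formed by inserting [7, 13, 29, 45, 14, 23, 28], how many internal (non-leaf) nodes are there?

Tree built from: [7, 13, 29, 45, 14, 23, 28]
Tree (level-order array): [7, None, 13, None, 29, 14, 45, None, 23, None, None, None, 28]
Rule: An internal node has at least one child.
Per-node child counts:
  node 7: 1 child(ren)
  node 13: 1 child(ren)
  node 29: 2 child(ren)
  node 14: 1 child(ren)
  node 23: 1 child(ren)
  node 28: 0 child(ren)
  node 45: 0 child(ren)
Matching nodes: [7, 13, 29, 14, 23]
Count of internal (non-leaf) nodes: 5


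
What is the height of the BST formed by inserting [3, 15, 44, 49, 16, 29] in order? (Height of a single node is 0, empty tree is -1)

Insertion order: [3, 15, 44, 49, 16, 29]
Tree (level-order array): [3, None, 15, None, 44, 16, 49, None, 29]
Compute height bottom-up (empty subtree = -1):
  height(29) = 1 + max(-1, -1) = 0
  height(16) = 1 + max(-1, 0) = 1
  height(49) = 1 + max(-1, -1) = 0
  height(44) = 1 + max(1, 0) = 2
  height(15) = 1 + max(-1, 2) = 3
  height(3) = 1 + max(-1, 3) = 4
Height = 4


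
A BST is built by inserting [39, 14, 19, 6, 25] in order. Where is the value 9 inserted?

Starting tree (level order): [39, 14, None, 6, 19, None, None, None, 25]
Insertion path: 39 -> 14 -> 6
Result: insert 9 as right child of 6
Final tree (level order): [39, 14, None, 6, 19, None, 9, None, 25]


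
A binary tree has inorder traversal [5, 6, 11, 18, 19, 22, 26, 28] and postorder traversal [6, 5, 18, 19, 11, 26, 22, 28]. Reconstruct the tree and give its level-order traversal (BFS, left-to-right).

Inorder:   [5, 6, 11, 18, 19, 22, 26, 28]
Postorder: [6, 5, 18, 19, 11, 26, 22, 28]
Algorithm: postorder visits root last, so walk postorder right-to-left;
each value is the root of the current inorder slice — split it at that
value, recurse on the right subtree first, then the left.
Recursive splits:
  root=28; inorder splits into left=[5, 6, 11, 18, 19, 22, 26], right=[]
  root=22; inorder splits into left=[5, 6, 11, 18, 19], right=[26]
  root=26; inorder splits into left=[], right=[]
  root=11; inorder splits into left=[5, 6], right=[18, 19]
  root=19; inorder splits into left=[18], right=[]
  root=18; inorder splits into left=[], right=[]
  root=5; inorder splits into left=[], right=[6]
  root=6; inorder splits into left=[], right=[]
Reconstructed level-order: [28, 22, 11, 26, 5, 19, 6, 18]


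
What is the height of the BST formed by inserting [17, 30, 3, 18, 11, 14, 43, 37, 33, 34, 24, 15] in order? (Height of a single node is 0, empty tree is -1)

Insertion order: [17, 30, 3, 18, 11, 14, 43, 37, 33, 34, 24, 15]
Tree (level-order array): [17, 3, 30, None, 11, 18, 43, None, 14, None, 24, 37, None, None, 15, None, None, 33, None, None, None, None, 34]
Compute height bottom-up (empty subtree = -1):
  height(15) = 1 + max(-1, -1) = 0
  height(14) = 1 + max(-1, 0) = 1
  height(11) = 1 + max(-1, 1) = 2
  height(3) = 1 + max(-1, 2) = 3
  height(24) = 1 + max(-1, -1) = 0
  height(18) = 1 + max(-1, 0) = 1
  height(34) = 1 + max(-1, -1) = 0
  height(33) = 1 + max(-1, 0) = 1
  height(37) = 1 + max(1, -1) = 2
  height(43) = 1 + max(2, -1) = 3
  height(30) = 1 + max(1, 3) = 4
  height(17) = 1 + max(3, 4) = 5
Height = 5


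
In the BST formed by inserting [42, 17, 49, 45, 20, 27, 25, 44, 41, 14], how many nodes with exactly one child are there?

Tree built from: [42, 17, 49, 45, 20, 27, 25, 44, 41, 14]
Tree (level-order array): [42, 17, 49, 14, 20, 45, None, None, None, None, 27, 44, None, 25, 41]
Rule: These are nodes with exactly 1 non-null child.
Per-node child counts:
  node 42: 2 child(ren)
  node 17: 2 child(ren)
  node 14: 0 child(ren)
  node 20: 1 child(ren)
  node 27: 2 child(ren)
  node 25: 0 child(ren)
  node 41: 0 child(ren)
  node 49: 1 child(ren)
  node 45: 1 child(ren)
  node 44: 0 child(ren)
Matching nodes: [20, 49, 45]
Count of nodes with exactly one child: 3


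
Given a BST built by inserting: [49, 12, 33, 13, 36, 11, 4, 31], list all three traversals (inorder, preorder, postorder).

Tree insertion order: [49, 12, 33, 13, 36, 11, 4, 31]
Tree (level-order array): [49, 12, None, 11, 33, 4, None, 13, 36, None, None, None, 31]
Inorder (L, root, R): [4, 11, 12, 13, 31, 33, 36, 49]
Preorder (root, L, R): [49, 12, 11, 4, 33, 13, 31, 36]
Postorder (L, R, root): [4, 11, 31, 13, 36, 33, 12, 49]


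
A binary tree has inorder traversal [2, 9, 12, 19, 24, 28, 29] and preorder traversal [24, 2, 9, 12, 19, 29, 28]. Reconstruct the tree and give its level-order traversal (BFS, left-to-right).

Inorder:  [2, 9, 12, 19, 24, 28, 29]
Preorder: [24, 2, 9, 12, 19, 29, 28]
Algorithm: preorder visits root first, so consume preorder in order;
for each root, split the current inorder slice at that value into
left-subtree inorder and right-subtree inorder, then recurse.
Recursive splits:
  root=24; inorder splits into left=[2, 9, 12, 19], right=[28, 29]
  root=2; inorder splits into left=[], right=[9, 12, 19]
  root=9; inorder splits into left=[], right=[12, 19]
  root=12; inorder splits into left=[], right=[19]
  root=19; inorder splits into left=[], right=[]
  root=29; inorder splits into left=[28], right=[]
  root=28; inorder splits into left=[], right=[]
Reconstructed level-order: [24, 2, 29, 9, 28, 12, 19]


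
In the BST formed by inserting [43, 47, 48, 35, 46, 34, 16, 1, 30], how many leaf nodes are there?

Tree built from: [43, 47, 48, 35, 46, 34, 16, 1, 30]
Tree (level-order array): [43, 35, 47, 34, None, 46, 48, 16, None, None, None, None, None, 1, 30]
Rule: A leaf has 0 children.
Per-node child counts:
  node 43: 2 child(ren)
  node 35: 1 child(ren)
  node 34: 1 child(ren)
  node 16: 2 child(ren)
  node 1: 0 child(ren)
  node 30: 0 child(ren)
  node 47: 2 child(ren)
  node 46: 0 child(ren)
  node 48: 0 child(ren)
Matching nodes: [1, 30, 46, 48]
Count of leaf nodes: 4


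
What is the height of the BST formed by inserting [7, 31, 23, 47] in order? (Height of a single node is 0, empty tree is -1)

Insertion order: [7, 31, 23, 47]
Tree (level-order array): [7, None, 31, 23, 47]
Compute height bottom-up (empty subtree = -1):
  height(23) = 1 + max(-1, -1) = 0
  height(47) = 1 + max(-1, -1) = 0
  height(31) = 1 + max(0, 0) = 1
  height(7) = 1 + max(-1, 1) = 2
Height = 2


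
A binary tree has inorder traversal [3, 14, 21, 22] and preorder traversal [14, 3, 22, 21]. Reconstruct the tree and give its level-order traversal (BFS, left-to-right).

Inorder:  [3, 14, 21, 22]
Preorder: [14, 3, 22, 21]
Algorithm: preorder visits root first, so consume preorder in order;
for each root, split the current inorder slice at that value into
left-subtree inorder and right-subtree inorder, then recurse.
Recursive splits:
  root=14; inorder splits into left=[3], right=[21, 22]
  root=3; inorder splits into left=[], right=[]
  root=22; inorder splits into left=[21], right=[]
  root=21; inorder splits into left=[], right=[]
Reconstructed level-order: [14, 3, 22, 21]


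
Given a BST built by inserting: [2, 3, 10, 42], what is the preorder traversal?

Tree insertion order: [2, 3, 10, 42]
Tree (level-order array): [2, None, 3, None, 10, None, 42]
Preorder traversal: [2, 3, 10, 42]


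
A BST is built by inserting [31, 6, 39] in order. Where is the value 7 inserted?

Starting tree (level order): [31, 6, 39]
Insertion path: 31 -> 6
Result: insert 7 as right child of 6
Final tree (level order): [31, 6, 39, None, 7]


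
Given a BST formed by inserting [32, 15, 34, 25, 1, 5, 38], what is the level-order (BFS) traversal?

Tree insertion order: [32, 15, 34, 25, 1, 5, 38]
Tree (level-order array): [32, 15, 34, 1, 25, None, 38, None, 5]
BFS from the root, enqueuing left then right child of each popped node:
  queue [32] -> pop 32, enqueue [15, 34], visited so far: [32]
  queue [15, 34] -> pop 15, enqueue [1, 25], visited so far: [32, 15]
  queue [34, 1, 25] -> pop 34, enqueue [38], visited so far: [32, 15, 34]
  queue [1, 25, 38] -> pop 1, enqueue [5], visited so far: [32, 15, 34, 1]
  queue [25, 38, 5] -> pop 25, enqueue [none], visited so far: [32, 15, 34, 1, 25]
  queue [38, 5] -> pop 38, enqueue [none], visited so far: [32, 15, 34, 1, 25, 38]
  queue [5] -> pop 5, enqueue [none], visited so far: [32, 15, 34, 1, 25, 38, 5]
Result: [32, 15, 34, 1, 25, 38, 5]


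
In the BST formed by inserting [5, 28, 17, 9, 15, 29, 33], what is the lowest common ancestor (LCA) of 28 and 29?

Tree insertion order: [5, 28, 17, 9, 15, 29, 33]
Tree (level-order array): [5, None, 28, 17, 29, 9, None, None, 33, None, 15]
In a BST, the LCA of p=28, q=29 is the first node v on the
root-to-leaf path with p <= v <= q (go left if both < v, right if both > v).
Walk from root:
  at 5: both 28 and 29 > 5, go right
  at 28: 28 <= 28 <= 29, this is the LCA
LCA = 28


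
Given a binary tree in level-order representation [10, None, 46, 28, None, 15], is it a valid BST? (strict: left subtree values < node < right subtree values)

Level-order array: [10, None, 46, 28, None, 15]
Validate using subtree bounds (lo, hi): at each node, require lo < value < hi,
then recurse left with hi=value and right with lo=value.
Preorder trace (stopping at first violation):
  at node 10 with bounds (-inf, +inf): OK
  at node 46 with bounds (10, +inf): OK
  at node 28 with bounds (10, 46): OK
  at node 15 with bounds (10, 28): OK
No violation found at any node.
Result: Valid BST


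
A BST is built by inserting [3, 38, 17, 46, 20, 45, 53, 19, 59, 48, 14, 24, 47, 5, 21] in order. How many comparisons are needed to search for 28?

Search path for 28: 3 -> 38 -> 17 -> 20 -> 24
Found: False
Comparisons: 5


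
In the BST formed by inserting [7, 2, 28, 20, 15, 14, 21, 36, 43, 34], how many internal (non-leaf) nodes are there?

Tree built from: [7, 2, 28, 20, 15, 14, 21, 36, 43, 34]
Tree (level-order array): [7, 2, 28, None, None, 20, 36, 15, 21, 34, 43, 14]
Rule: An internal node has at least one child.
Per-node child counts:
  node 7: 2 child(ren)
  node 2: 0 child(ren)
  node 28: 2 child(ren)
  node 20: 2 child(ren)
  node 15: 1 child(ren)
  node 14: 0 child(ren)
  node 21: 0 child(ren)
  node 36: 2 child(ren)
  node 34: 0 child(ren)
  node 43: 0 child(ren)
Matching nodes: [7, 28, 20, 15, 36]
Count of internal (non-leaf) nodes: 5


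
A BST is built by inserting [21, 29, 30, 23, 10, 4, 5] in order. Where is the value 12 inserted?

Starting tree (level order): [21, 10, 29, 4, None, 23, 30, None, 5]
Insertion path: 21 -> 10
Result: insert 12 as right child of 10
Final tree (level order): [21, 10, 29, 4, 12, 23, 30, None, 5]


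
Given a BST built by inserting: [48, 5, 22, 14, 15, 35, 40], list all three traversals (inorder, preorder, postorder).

Tree insertion order: [48, 5, 22, 14, 15, 35, 40]
Tree (level-order array): [48, 5, None, None, 22, 14, 35, None, 15, None, 40]
Inorder (L, root, R): [5, 14, 15, 22, 35, 40, 48]
Preorder (root, L, R): [48, 5, 22, 14, 15, 35, 40]
Postorder (L, R, root): [15, 14, 40, 35, 22, 5, 48]


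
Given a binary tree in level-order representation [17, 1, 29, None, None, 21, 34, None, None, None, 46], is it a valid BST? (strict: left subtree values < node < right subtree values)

Level-order array: [17, 1, 29, None, None, 21, 34, None, None, None, 46]
Validate using subtree bounds (lo, hi): at each node, require lo < value < hi,
then recurse left with hi=value and right with lo=value.
Preorder trace (stopping at first violation):
  at node 17 with bounds (-inf, +inf): OK
  at node 1 with bounds (-inf, 17): OK
  at node 29 with bounds (17, +inf): OK
  at node 21 with bounds (17, 29): OK
  at node 34 with bounds (29, +inf): OK
  at node 46 with bounds (34, +inf): OK
No violation found at any node.
Result: Valid BST


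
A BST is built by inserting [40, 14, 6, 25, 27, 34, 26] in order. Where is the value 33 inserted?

Starting tree (level order): [40, 14, None, 6, 25, None, None, None, 27, 26, 34]
Insertion path: 40 -> 14 -> 25 -> 27 -> 34
Result: insert 33 as left child of 34
Final tree (level order): [40, 14, None, 6, 25, None, None, None, 27, 26, 34, None, None, 33]


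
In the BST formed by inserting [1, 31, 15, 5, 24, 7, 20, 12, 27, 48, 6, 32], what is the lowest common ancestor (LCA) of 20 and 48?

Tree insertion order: [1, 31, 15, 5, 24, 7, 20, 12, 27, 48, 6, 32]
Tree (level-order array): [1, None, 31, 15, 48, 5, 24, 32, None, None, 7, 20, 27, None, None, 6, 12]
In a BST, the LCA of p=20, q=48 is the first node v on the
root-to-leaf path with p <= v <= q (go left if both < v, right if both > v).
Walk from root:
  at 1: both 20 and 48 > 1, go right
  at 31: 20 <= 31 <= 48, this is the LCA
LCA = 31


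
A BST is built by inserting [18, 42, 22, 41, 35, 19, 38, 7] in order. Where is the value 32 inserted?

Starting tree (level order): [18, 7, 42, None, None, 22, None, 19, 41, None, None, 35, None, None, 38]
Insertion path: 18 -> 42 -> 22 -> 41 -> 35
Result: insert 32 as left child of 35
Final tree (level order): [18, 7, 42, None, None, 22, None, 19, 41, None, None, 35, None, 32, 38]


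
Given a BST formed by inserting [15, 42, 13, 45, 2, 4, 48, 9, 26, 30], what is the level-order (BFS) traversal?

Tree insertion order: [15, 42, 13, 45, 2, 4, 48, 9, 26, 30]
Tree (level-order array): [15, 13, 42, 2, None, 26, 45, None, 4, None, 30, None, 48, None, 9]
BFS from the root, enqueuing left then right child of each popped node:
  queue [15] -> pop 15, enqueue [13, 42], visited so far: [15]
  queue [13, 42] -> pop 13, enqueue [2], visited so far: [15, 13]
  queue [42, 2] -> pop 42, enqueue [26, 45], visited so far: [15, 13, 42]
  queue [2, 26, 45] -> pop 2, enqueue [4], visited so far: [15, 13, 42, 2]
  queue [26, 45, 4] -> pop 26, enqueue [30], visited so far: [15, 13, 42, 2, 26]
  queue [45, 4, 30] -> pop 45, enqueue [48], visited so far: [15, 13, 42, 2, 26, 45]
  queue [4, 30, 48] -> pop 4, enqueue [9], visited so far: [15, 13, 42, 2, 26, 45, 4]
  queue [30, 48, 9] -> pop 30, enqueue [none], visited so far: [15, 13, 42, 2, 26, 45, 4, 30]
  queue [48, 9] -> pop 48, enqueue [none], visited so far: [15, 13, 42, 2, 26, 45, 4, 30, 48]
  queue [9] -> pop 9, enqueue [none], visited so far: [15, 13, 42, 2, 26, 45, 4, 30, 48, 9]
Result: [15, 13, 42, 2, 26, 45, 4, 30, 48, 9]


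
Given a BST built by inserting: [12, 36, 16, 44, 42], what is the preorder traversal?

Tree insertion order: [12, 36, 16, 44, 42]
Tree (level-order array): [12, None, 36, 16, 44, None, None, 42]
Preorder traversal: [12, 36, 16, 44, 42]


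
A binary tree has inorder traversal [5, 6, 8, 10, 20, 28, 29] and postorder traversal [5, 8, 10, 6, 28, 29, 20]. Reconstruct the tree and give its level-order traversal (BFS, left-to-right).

Inorder:   [5, 6, 8, 10, 20, 28, 29]
Postorder: [5, 8, 10, 6, 28, 29, 20]
Algorithm: postorder visits root last, so walk postorder right-to-left;
each value is the root of the current inorder slice — split it at that
value, recurse on the right subtree first, then the left.
Recursive splits:
  root=20; inorder splits into left=[5, 6, 8, 10], right=[28, 29]
  root=29; inorder splits into left=[28], right=[]
  root=28; inorder splits into left=[], right=[]
  root=6; inorder splits into left=[5], right=[8, 10]
  root=10; inorder splits into left=[8], right=[]
  root=8; inorder splits into left=[], right=[]
  root=5; inorder splits into left=[], right=[]
Reconstructed level-order: [20, 6, 29, 5, 10, 28, 8]


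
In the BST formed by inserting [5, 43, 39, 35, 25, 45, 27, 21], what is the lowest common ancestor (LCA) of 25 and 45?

Tree insertion order: [5, 43, 39, 35, 25, 45, 27, 21]
Tree (level-order array): [5, None, 43, 39, 45, 35, None, None, None, 25, None, 21, 27]
In a BST, the LCA of p=25, q=45 is the first node v on the
root-to-leaf path with p <= v <= q (go left if both < v, right if both > v).
Walk from root:
  at 5: both 25 and 45 > 5, go right
  at 43: 25 <= 43 <= 45, this is the LCA
LCA = 43


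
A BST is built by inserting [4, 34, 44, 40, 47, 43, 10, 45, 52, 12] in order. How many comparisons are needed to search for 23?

Search path for 23: 4 -> 34 -> 10 -> 12
Found: False
Comparisons: 4


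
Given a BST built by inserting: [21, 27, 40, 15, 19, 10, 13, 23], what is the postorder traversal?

Tree insertion order: [21, 27, 40, 15, 19, 10, 13, 23]
Tree (level-order array): [21, 15, 27, 10, 19, 23, 40, None, 13]
Postorder traversal: [13, 10, 19, 15, 23, 40, 27, 21]


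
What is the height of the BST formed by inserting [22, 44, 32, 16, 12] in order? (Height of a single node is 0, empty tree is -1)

Insertion order: [22, 44, 32, 16, 12]
Tree (level-order array): [22, 16, 44, 12, None, 32]
Compute height bottom-up (empty subtree = -1):
  height(12) = 1 + max(-1, -1) = 0
  height(16) = 1 + max(0, -1) = 1
  height(32) = 1 + max(-1, -1) = 0
  height(44) = 1 + max(0, -1) = 1
  height(22) = 1 + max(1, 1) = 2
Height = 2


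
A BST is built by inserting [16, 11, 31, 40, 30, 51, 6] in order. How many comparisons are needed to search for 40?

Search path for 40: 16 -> 31 -> 40
Found: True
Comparisons: 3


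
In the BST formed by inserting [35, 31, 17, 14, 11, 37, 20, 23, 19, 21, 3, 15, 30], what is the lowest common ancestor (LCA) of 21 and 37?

Tree insertion order: [35, 31, 17, 14, 11, 37, 20, 23, 19, 21, 3, 15, 30]
Tree (level-order array): [35, 31, 37, 17, None, None, None, 14, 20, 11, 15, 19, 23, 3, None, None, None, None, None, 21, 30]
In a BST, the LCA of p=21, q=37 is the first node v on the
root-to-leaf path with p <= v <= q (go left if both < v, right if both > v).
Walk from root:
  at 35: 21 <= 35 <= 37, this is the LCA
LCA = 35


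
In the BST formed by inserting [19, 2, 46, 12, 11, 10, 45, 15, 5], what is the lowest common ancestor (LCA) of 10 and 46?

Tree insertion order: [19, 2, 46, 12, 11, 10, 45, 15, 5]
Tree (level-order array): [19, 2, 46, None, 12, 45, None, 11, 15, None, None, 10, None, None, None, 5]
In a BST, the LCA of p=10, q=46 is the first node v on the
root-to-leaf path with p <= v <= q (go left if both < v, right if both > v).
Walk from root:
  at 19: 10 <= 19 <= 46, this is the LCA
LCA = 19


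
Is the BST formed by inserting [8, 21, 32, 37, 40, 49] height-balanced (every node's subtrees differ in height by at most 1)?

Tree (level-order array): [8, None, 21, None, 32, None, 37, None, 40, None, 49]
Definition: a tree is height-balanced if, at every node, |h(left) - h(right)| <= 1 (empty subtree has height -1).
Bottom-up per-node check:
  node 49: h_left=-1, h_right=-1, diff=0 [OK], height=0
  node 40: h_left=-1, h_right=0, diff=1 [OK], height=1
  node 37: h_left=-1, h_right=1, diff=2 [FAIL (|-1-1|=2 > 1)], height=2
  node 32: h_left=-1, h_right=2, diff=3 [FAIL (|-1-2|=3 > 1)], height=3
  node 21: h_left=-1, h_right=3, diff=4 [FAIL (|-1-3|=4 > 1)], height=4
  node 8: h_left=-1, h_right=4, diff=5 [FAIL (|-1-4|=5 > 1)], height=5
Node 37 violates the condition: |-1 - 1| = 2 > 1.
Result: Not balanced


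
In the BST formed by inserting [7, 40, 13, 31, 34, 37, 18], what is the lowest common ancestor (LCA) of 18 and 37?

Tree insertion order: [7, 40, 13, 31, 34, 37, 18]
Tree (level-order array): [7, None, 40, 13, None, None, 31, 18, 34, None, None, None, 37]
In a BST, the LCA of p=18, q=37 is the first node v on the
root-to-leaf path with p <= v <= q (go left if both < v, right if both > v).
Walk from root:
  at 7: both 18 and 37 > 7, go right
  at 40: both 18 and 37 < 40, go left
  at 13: both 18 and 37 > 13, go right
  at 31: 18 <= 31 <= 37, this is the LCA
LCA = 31


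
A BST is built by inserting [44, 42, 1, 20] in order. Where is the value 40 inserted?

Starting tree (level order): [44, 42, None, 1, None, None, 20]
Insertion path: 44 -> 42 -> 1 -> 20
Result: insert 40 as right child of 20
Final tree (level order): [44, 42, None, 1, None, None, 20, None, 40]


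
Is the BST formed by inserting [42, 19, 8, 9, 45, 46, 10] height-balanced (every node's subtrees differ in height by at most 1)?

Tree (level-order array): [42, 19, 45, 8, None, None, 46, None, 9, None, None, None, 10]
Definition: a tree is height-balanced if, at every node, |h(left) - h(right)| <= 1 (empty subtree has height -1).
Bottom-up per-node check:
  node 10: h_left=-1, h_right=-1, diff=0 [OK], height=0
  node 9: h_left=-1, h_right=0, diff=1 [OK], height=1
  node 8: h_left=-1, h_right=1, diff=2 [FAIL (|-1-1|=2 > 1)], height=2
  node 19: h_left=2, h_right=-1, diff=3 [FAIL (|2--1|=3 > 1)], height=3
  node 46: h_left=-1, h_right=-1, diff=0 [OK], height=0
  node 45: h_left=-1, h_right=0, diff=1 [OK], height=1
  node 42: h_left=3, h_right=1, diff=2 [FAIL (|3-1|=2 > 1)], height=4
Node 8 violates the condition: |-1 - 1| = 2 > 1.
Result: Not balanced


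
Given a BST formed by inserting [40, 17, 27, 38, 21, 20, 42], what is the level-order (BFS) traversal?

Tree insertion order: [40, 17, 27, 38, 21, 20, 42]
Tree (level-order array): [40, 17, 42, None, 27, None, None, 21, 38, 20]
BFS from the root, enqueuing left then right child of each popped node:
  queue [40] -> pop 40, enqueue [17, 42], visited so far: [40]
  queue [17, 42] -> pop 17, enqueue [27], visited so far: [40, 17]
  queue [42, 27] -> pop 42, enqueue [none], visited so far: [40, 17, 42]
  queue [27] -> pop 27, enqueue [21, 38], visited so far: [40, 17, 42, 27]
  queue [21, 38] -> pop 21, enqueue [20], visited so far: [40, 17, 42, 27, 21]
  queue [38, 20] -> pop 38, enqueue [none], visited so far: [40, 17, 42, 27, 21, 38]
  queue [20] -> pop 20, enqueue [none], visited so far: [40, 17, 42, 27, 21, 38, 20]
Result: [40, 17, 42, 27, 21, 38, 20]


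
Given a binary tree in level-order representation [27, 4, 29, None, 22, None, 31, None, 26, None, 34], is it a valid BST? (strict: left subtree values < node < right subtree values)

Level-order array: [27, 4, 29, None, 22, None, 31, None, 26, None, 34]
Validate using subtree bounds (lo, hi): at each node, require lo < value < hi,
then recurse left with hi=value and right with lo=value.
Preorder trace (stopping at first violation):
  at node 27 with bounds (-inf, +inf): OK
  at node 4 with bounds (-inf, 27): OK
  at node 22 with bounds (4, 27): OK
  at node 26 with bounds (22, 27): OK
  at node 29 with bounds (27, +inf): OK
  at node 31 with bounds (29, +inf): OK
  at node 34 with bounds (31, +inf): OK
No violation found at any node.
Result: Valid BST


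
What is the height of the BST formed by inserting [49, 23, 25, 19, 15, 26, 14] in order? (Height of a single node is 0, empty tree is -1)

Insertion order: [49, 23, 25, 19, 15, 26, 14]
Tree (level-order array): [49, 23, None, 19, 25, 15, None, None, 26, 14]
Compute height bottom-up (empty subtree = -1):
  height(14) = 1 + max(-1, -1) = 0
  height(15) = 1 + max(0, -1) = 1
  height(19) = 1 + max(1, -1) = 2
  height(26) = 1 + max(-1, -1) = 0
  height(25) = 1 + max(-1, 0) = 1
  height(23) = 1 + max(2, 1) = 3
  height(49) = 1 + max(3, -1) = 4
Height = 4


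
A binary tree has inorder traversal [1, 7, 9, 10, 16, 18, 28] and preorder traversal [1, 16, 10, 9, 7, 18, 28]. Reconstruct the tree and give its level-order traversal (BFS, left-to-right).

Inorder:  [1, 7, 9, 10, 16, 18, 28]
Preorder: [1, 16, 10, 9, 7, 18, 28]
Algorithm: preorder visits root first, so consume preorder in order;
for each root, split the current inorder slice at that value into
left-subtree inorder and right-subtree inorder, then recurse.
Recursive splits:
  root=1; inorder splits into left=[], right=[7, 9, 10, 16, 18, 28]
  root=16; inorder splits into left=[7, 9, 10], right=[18, 28]
  root=10; inorder splits into left=[7, 9], right=[]
  root=9; inorder splits into left=[7], right=[]
  root=7; inorder splits into left=[], right=[]
  root=18; inorder splits into left=[], right=[28]
  root=28; inorder splits into left=[], right=[]
Reconstructed level-order: [1, 16, 10, 18, 9, 28, 7]
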